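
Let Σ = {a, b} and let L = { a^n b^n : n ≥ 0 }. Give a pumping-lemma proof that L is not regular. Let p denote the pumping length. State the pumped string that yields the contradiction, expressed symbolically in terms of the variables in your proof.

a^{p+k} b^p

Toward a contradiction, assume L is regular with pumping length p.
Take w = a^p b^p. Then w ∈ L and |w| = 2p ≥ p.
Write w = xyz as guaranteed by the lemma, with |xy| ≤ p and |y| > 0.
Because |xy| ≤ p and w begins with p copies of a, we have y = a^k with 1 ≤ k ≤ p.
Pump with i = 2: xy^2z = a^{p+k} b^p. For this to lie in L we would need p = p+k, which forces k = 0. But k ≥ 1, so xy^2z ∉ L.
This is a contradiction; hence L is not regular.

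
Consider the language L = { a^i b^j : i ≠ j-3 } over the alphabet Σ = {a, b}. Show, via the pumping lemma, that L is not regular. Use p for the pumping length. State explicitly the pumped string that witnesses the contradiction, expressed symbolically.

Suppose for contradiction that L is regular, and let p be the pumping length.
Choose w = a^p b^{p+p!+3}. Since p ≠ (p+p!+3)-3 = p+p!, w ∈ L; and |w| ≥ p.
By the pumping lemma, w = xyz with |xy| ≤ p and |y| > 0.
Since the first p symbols of w are all a's and |xy| ≤ p, y lies entirely in the leading a-block: y = a^k for some k with 1 ≤ k ≤ p.
Since 1 ≤ k ≤ p, k divides p!; set t = 1 + p!/k. Then xy^t z has p + (p!/k)·k = p + p! copies of a. Now the a-count is p+p! and (b-count)-3 = (p+p!+3)-3 = p+p!, so i ≠ j-3 fails. So xy^t z = a^{p+p!} b^{p+p!+3} ∉ L.
Contradiction. Therefore L is not regular.

a^{p+p!} b^{p+p!+3}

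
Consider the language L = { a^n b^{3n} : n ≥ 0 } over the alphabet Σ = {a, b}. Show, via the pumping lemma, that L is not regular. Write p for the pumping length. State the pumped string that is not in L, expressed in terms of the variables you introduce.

a^{p+k} b^{3p}

Suppose for contradiction that L is regular, and let p be the pumping length.
Choose w = a^p b^{3p}, which is in L with |w| = 4p ≥ p.
Write w = xyz as guaranteed by the lemma, with |xy| ≤ p and |y| > 0.
Because |xy| ≤ p and w begins with p copies of a, we have y = a^k with 1 ≤ k ≤ p.
Pump with i = 2: xy^2z = a^{p+k} b^{3p}. For this to lie in L we would need 3p = 3(p+k), which forces k = 0. But k ≥ 1, so xy^2z ∉ L.
This contradicts the pumping lemma, so L is not regular.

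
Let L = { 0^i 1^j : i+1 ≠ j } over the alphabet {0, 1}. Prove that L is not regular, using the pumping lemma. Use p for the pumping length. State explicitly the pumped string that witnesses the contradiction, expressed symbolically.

0^{p+p!} 1^{p+p!+1}

Assume L is regular; let p be its pumping constant.
Choose w = 0^p 1^{p+p!+1}. Since p ≠ (p+p!+1)-1 = p+p!, w ∈ L; and |w| ≥ p.
By the pumping lemma, w = xyz with |xy| ≤ p and |y| ≥ 1.
Since the first p symbols of w are all 0's and |xy| ≤ p, y lies entirely in the leading 0-block: y = 0^k for some k with 1 ≤ k ≤ p.
Since 1 ≤ k ≤ p, k divides p!; set t = 1 + p!/k. Then xy^t z has p + (p!/k)·k = p + p! copies of 0. Now the 0-count is p+p! and (1-count)-1 = (p+p!+1)-1 = p+p!, so i+1 ≠ j fails. So xy^t z = 0^{p+p!} 1^{p+p!+1} ∉ L.
This is a contradiction; hence L is not regular.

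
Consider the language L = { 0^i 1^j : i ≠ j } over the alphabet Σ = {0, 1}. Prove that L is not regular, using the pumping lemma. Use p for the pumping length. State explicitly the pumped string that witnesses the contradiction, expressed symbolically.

Assume L is regular; let p be its pumping constant.
Choose w = 0^p 1^{p+p!}. Since p ≠ p+p!, w ∈ L; and |w| ≥ p.
The pumping lemma gives a decomposition w = xyz where |xy| ≤ p and |y| ≥ 1.
Since the first p symbols of w are all 0's and |xy| ≤ p, y lies entirely in the leading 0-block: y = 0^k for some k with 1 ≤ k ≤ p.
Since 1 ≤ k ≤ p, k divides p!; set t = 1 + p!/k. Then xy^t z has p + (p!/k)·k = p + p! copies of 0. Now the 0-count equals the 1-count, so i ≠ j fails. So xy^t z = 0^{p+p!} 1^{p+p!} ∉ L.
Contradiction. Therefore L is not regular.

0^{p+p!} 1^{p+p!}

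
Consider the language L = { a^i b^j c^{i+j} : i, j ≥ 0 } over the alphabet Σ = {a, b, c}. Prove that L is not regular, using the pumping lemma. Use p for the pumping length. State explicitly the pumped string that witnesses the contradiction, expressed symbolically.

a^{p+k} b^p c^{2p}

Suppose for contradiction that L is regular, and let p be the pumping length.
Take w = a^p b^p c^{2p} ∈ L (with i=j=p, i+j=2p), |w| = 4p ≥ p.
Write w = xyz as guaranteed by the lemma, with |xy| ≤ p and |y| > 0.
The first p characters of w are a's, so xy (and hence y) consists only of a's. Write y = a^k, 1 ≤ k ≤ p.
Consider xy^2z = a^{p+k} b^p c^{2p}. Now the a- and b-counts sum to 2p+k, but the c-count is 2p ≠ 2p+k. So xy^2z ∉ L.
This is a contradiction; hence L is not regular.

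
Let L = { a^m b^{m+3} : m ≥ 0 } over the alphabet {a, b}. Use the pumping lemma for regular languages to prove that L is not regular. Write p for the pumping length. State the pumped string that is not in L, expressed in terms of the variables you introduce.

a^{p+k} b^{p+3}

Suppose for contradiction that L is regular, and let p be the pumping length.
Choose w = a^p b^{p+3}, which is in L with |w| = 2p+3 ≥ p.
The pumping lemma gives a decomposition w = xyz where |xy| ≤ p and |y| ≥ 1.
Since the first p symbols of w are all a's and |xy| ≤ p, y lies entirely in the leading a-block: y = a^k for some k with 1 ≤ k ≤ p.
Pump with i = 2: xy^2z = a^{p+k} b^{p+3}. For this to lie in L we would need p+3 = (p+k)+3, which forces k = 0. But k ≥ 1, so xy^2z ∉ L.
This contradicts the pumping lemma, so L is not regular.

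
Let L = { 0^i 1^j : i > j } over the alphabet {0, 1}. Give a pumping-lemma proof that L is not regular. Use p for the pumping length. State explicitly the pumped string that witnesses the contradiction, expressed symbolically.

Toward a contradiction, assume L is regular with pumping length p.
Choose w = 0^{p+1} 1^p ∈ L, with |w| = 2p+1 ≥ p.
By the pumping lemma, w = xyz with |xy| ≤ p and y is nonempty.
Since the first p symbols of w are all 0's and |xy| ≤ p, y lies entirely in the leading 0-block: y = 0^k for some k with 1 ≤ k ≤ p.
Consider xy^0z = xz = 0^{p+1-k} 1^p. Since k ≥ 1, the 0-count p+1-k is at most p, so i > j fails; thus xz ∉ L.
This contradicts the pumping lemma, so L is not regular.

0^{p+1-k} 1^p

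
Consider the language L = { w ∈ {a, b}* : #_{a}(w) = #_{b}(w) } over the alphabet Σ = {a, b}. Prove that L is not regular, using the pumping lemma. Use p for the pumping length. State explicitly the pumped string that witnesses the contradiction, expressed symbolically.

a^{p+k} b^p

Assume L is regular; let p be its pumping constant.
Choose w = a^p b^p ∈ L with |w| = 2p ≥ p.
Write w = xyz as guaranteed by the lemma, with |xy| ≤ p and |y| > 0.
The first p characters of w are a's, so xy (and hence y) consists only of a's. Write y = a^k, 1 ≤ k ≤ p.
Pump with i = 2: xy^2z = a^{p+k} b^p has p+k occurrences of a but only p of b. Since k ≥ 1 the counts differ, so xy^2z ∉ L.
Contradiction. Therefore L is not regular.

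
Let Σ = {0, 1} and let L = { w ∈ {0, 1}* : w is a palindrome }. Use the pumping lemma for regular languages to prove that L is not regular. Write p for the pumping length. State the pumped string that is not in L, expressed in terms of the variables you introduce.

Suppose for contradiction that L is regular, and let p be the pumping length.
Take w = 0^p 1 0^p, a palindrome of length 2p+1 ≥ p.
Write w = xyz as guaranteed by the lemma, with |xy| ≤ p and y is nonempty.
Since the first p symbols of w are all 0's and |xy| ≤ p, y lies entirely in the leading 0-block: y = 0^k for some k with 1 ≤ k ≤ p.
Pump with i = 2: xy^2z = 0^{p+k} 1 0^p. Its reverse is 0^p 1 0^{p+k}, which differs from xy^2z since k ≥ 1. So xy^2z is not a palindrome and xy^2z ∉ L.
This is a contradiction; hence L is not regular.

0^{p+k} 1 0^p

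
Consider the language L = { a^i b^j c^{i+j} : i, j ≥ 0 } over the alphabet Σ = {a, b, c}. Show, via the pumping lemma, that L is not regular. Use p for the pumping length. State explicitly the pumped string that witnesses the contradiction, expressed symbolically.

Assume L is regular; let p be its pumping constant.
Take w = a^p b^p c^{2p} ∈ L (with i=j=p, i+j=2p), |w| = 4p ≥ p.
By the pumping lemma, w = xyz with |xy| ≤ p and |y| > 0.
Since the first p symbols of w are all a's and |xy| ≤ p, y lies entirely in the leading a-block: y = a^k for some k with 1 ≤ k ≤ p.
Consider xy^2z = a^{p+k} b^p c^{2p}. Now the a- and b-counts sum to 2p+k, but the c-count is 2p ≠ 2p+k. So xy^2z ∉ L.
This is a contradiction; hence L is not regular.

a^{p+k} b^p c^{2p}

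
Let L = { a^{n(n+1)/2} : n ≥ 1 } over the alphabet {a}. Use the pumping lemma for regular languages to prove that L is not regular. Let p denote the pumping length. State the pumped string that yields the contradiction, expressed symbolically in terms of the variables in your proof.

Assume L is regular; let p be its pumping constant.
Take w = a^{p(p+1)/2} ∈ L with |w| = p(p+1)/2 ≥ p.
Write w = xyz as guaranteed by the lemma, with |xy| ≤ p and y is nonempty.
Then y = a^k for some k with 1 ≤ k ≤ p.
Pump with i = 2: xy^2z = a^{p(p+1)/2+k}. Since 1 ≤ k ≤ p, p(p+1)/2 < p(p+1)/2+k ≤ p(p+1)/2+p < (p+1)(p+2)/2, so p(p+1)/2+k is strictly between consecutive triangular numbers. So xy^2z ∉ L.
This contradicts the pumping lemma, so L is not regular.

a^{p(p+1)/2+k}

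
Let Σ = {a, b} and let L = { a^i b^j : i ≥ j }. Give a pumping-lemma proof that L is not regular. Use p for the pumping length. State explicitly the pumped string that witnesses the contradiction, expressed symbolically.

a^{p-k} b^p

Suppose for contradiction that L is regular, and let p be the pumping length.
Choose w = a^p b^p ∈ L, with |w| = 2p ≥ p.
By the pumping lemma, w = xyz with |xy| ≤ p and y is nonempty.
The first p characters of w are a's, so xy (and hence y) consists only of a's. Write y = a^k, 1 ≤ k ≤ p.
Consider xy^0z = xz = a^{p-k} b^p. Since k ≥ 1, the a-count p-k is less than p, so i ≥ j fails; thus xz ∉ L.
This is a contradiction; hence L is not regular.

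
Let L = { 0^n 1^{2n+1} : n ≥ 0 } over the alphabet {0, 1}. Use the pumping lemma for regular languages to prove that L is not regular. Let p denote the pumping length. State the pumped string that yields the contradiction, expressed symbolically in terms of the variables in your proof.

Assume L is regular; let p be its pumping constant.
Choose w = 0^p 1^{2p+1}, which is in L with |w| = 3p+1 ≥ p.
By the pumping lemma, w = xyz with |xy| ≤ p and |y| ≥ 1.
Because |xy| ≤ p and w begins with p copies of 0, we have y = 0^k with 1 ≤ k ≤ p.
Pump with i = 2: xy^2z = 0^{p+k} 1^{2p+1}. For this to lie in L we would need 2p+1 = 2(p+k)+1, which forces k = 0. But k ≥ 1, so xy^2z ∉ L.
This contradicts the pumping lemma, so L is not regular.

0^{p+k} 1^{2p+1}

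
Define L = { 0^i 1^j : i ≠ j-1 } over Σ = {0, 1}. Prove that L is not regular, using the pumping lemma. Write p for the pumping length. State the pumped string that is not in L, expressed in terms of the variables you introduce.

0^{p+p!} 1^{p+p!+1}

Toward a contradiction, assume L is regular with pumping length p.
Choose w = 0^p 1^{p+p!+1}. Since p ≠ (p+p!+1)-1 = p+p!, w ∈ L; and |w| ≥ p.
The pumping lemma gives a decomposition w = xyz where |xy| ≤ p and |y| ≥ 1.
Because |xy| ≤ p and w begins with p copies of 0, we have y = 0^k with 1 ≤ k ≤ p.
Since 1 ≤ k ≤ p, k divides p!; set t = 1 + p!/k. Then xy^t z has p + (p!/k)·k = p + p! copies of 0. Now the 0-count is p+p! and (1-count)-1 = (p+p!+1)-1 = p+p!, so i ≠ j-1 fails. So xy^t z = 0^{p+p!} 1^{p+p!+1} ∉ L.
This is a contradiction; hence L is not regular.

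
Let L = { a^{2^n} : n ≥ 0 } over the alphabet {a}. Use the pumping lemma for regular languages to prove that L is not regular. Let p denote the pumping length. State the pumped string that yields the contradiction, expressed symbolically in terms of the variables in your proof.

Suppose for contradiction that L is regular, and let p be the pumping length.
Take w = a^{2^p} ∈ L with |w| = 2^p ≥ p.
The pumping lemma gives a decomposition w = xyz where |xy| ≤ p and y is nonempty.
Then y = a^k for some k with 1 ≤ k ≤ p.
Pump with i = 2: xy^2z = a^{2^p+k}. Since 1 ≤ k ≤ p < 2^p, we have 2^p < 2^p+k < 2^{p+1}, so 2^p+k is not a power of 2. So xy^2z ∉ L.
Contradiction. Therefore L is not regular.

a^{2^p+k}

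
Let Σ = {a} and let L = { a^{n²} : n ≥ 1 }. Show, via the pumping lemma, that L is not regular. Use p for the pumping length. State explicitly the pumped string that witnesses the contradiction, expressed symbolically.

Assume L is regular. Let p be the pumping length given by the pumping lemma.
Take w = a^{p²} ∈ L with |w| = p² ≥ p.
The pumping lemma gives a decomposition w = xyz where |xy| ≤ p and |y| ≥ 1.
Then y = a^k for some k with 1 ≤ k ≤ p.
Pump with i = 2: xy^2z = a^{p²+k}. Since 1 ≤ k ≤ p, p² < p²+k ≤ p²+p < (p+1)², so p²+k lies strictly between consecutive squares and is not a perfect square. So xy^2z ∉ L.
This is a contradiction; hence L is not regular.

a^{p²+k}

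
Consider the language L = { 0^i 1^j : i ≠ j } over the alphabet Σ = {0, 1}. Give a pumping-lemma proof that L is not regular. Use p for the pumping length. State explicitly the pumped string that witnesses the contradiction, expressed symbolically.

Suppose for contradiction that L is regular, and let p be the pumping length.
Choose w = 0^p 1^{p+p!}. Since p ≠ p+p!, w ∈ L; and |w| ≥ p.
The pumping lemma gives a decomposition w = xyz where |xy| ≤ p and |y| > 0.
Since the first p symbols of w are all 0's and |xy| ≤ p, y lies entirely in the leading 0-block: y = 0^k for some k with 1 ≤ k ≤ p.
Since 1 ≤ k ≤ p, k divides p!; set t = 1 + p!/k. Then xy^t z has p + (p!/k)·k = p + p! copies of 0. Now the 0-count equals the 1-count, so i ≠ j fails. So xy^t z = 0^{p+p!} 1^{p+p!} ∉ L.
This is a contradiction; hence L is not regular.

0^{p+p!} 1^{p+p!}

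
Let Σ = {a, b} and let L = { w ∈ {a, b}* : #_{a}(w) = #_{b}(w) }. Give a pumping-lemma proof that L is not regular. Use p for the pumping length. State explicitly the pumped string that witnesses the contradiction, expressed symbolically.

Toward a contradiction, assume L is regular with pumping length p.
Choose w = a^p b^p ∈ L with |w| = 2p ≥ p.
The pumping lemma gives a decomposition w = xyz where |xy| ≤ p and |y| > 0.
Since the first p symbols of w are all a's and |xy| ≤ p, y lies entirely in the leading a-block: y = a^k for some k with 1 ≤ k ≤ p.
Pump with i = 2: xy^2z = a^{p+k} b^p has p+k occurrences of a but only p of b. Since k ≥ 1 the counts differ, so xy^2z ∉ L.
This is a contradiction; hence L is not regular.

a^{p+k} b^p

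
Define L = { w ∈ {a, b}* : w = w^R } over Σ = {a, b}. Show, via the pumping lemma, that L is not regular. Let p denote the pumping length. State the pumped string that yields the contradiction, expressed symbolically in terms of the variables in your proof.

Assume L is regular; let p be its pumping constant.
Take w = a^p b a^p, a palindrome of length 2p+1 ≥ p.
By the pumping lemma, w = xyz with |xy| ≤ p and y is nonempty.
Because |xy| ≤ p and w begins with p copies of a, we have y = a^k with 1 ≤ k ≤ p.
Pump with i = 2: xy^2z = a^{p+k} b a^p. Its reverse is a^p b a^{p+k}, which differs from xy^2z since k ≥ 1. So xy^2z is not a palindrome and xy^2z ∉ L.
Contradiction. Therefore L is not regular.

a^{p+k} b a^p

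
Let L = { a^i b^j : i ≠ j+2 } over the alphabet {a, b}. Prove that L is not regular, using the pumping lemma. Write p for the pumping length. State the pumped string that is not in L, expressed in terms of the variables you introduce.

a^{p+p!} b^{p+p!-2}

Assume L is regular; let p be its pumping constant.
Choose w = a^p b^{p+p!-2}. Since p ≠ (p+p!-2)+2 = p+p!, w ∈ L; and |w| ≥ p.
Write w = xyz as guaranteed by the lemma, with |xy| ≤ p and y is nonempty.
Because |xy| ≤ p and w begins with p copies of a, we have y = a^k with 1 ≤ k ≤ p.
Since 1 ≤ k ≤ p, k divides p!; set t = 1 + p!/k. Then xy^t z has p + (p!/k)·k = p + p! copies of a. Now the a-count is p+p! and (b-count)+2 = (p+p!-2)+2 = p+p!, so i ≠ j+2 fails. So xy^t z = a^{p+p!} b^{p+p!-2} ∉ L.
This is a contradiction; hence L is not regular.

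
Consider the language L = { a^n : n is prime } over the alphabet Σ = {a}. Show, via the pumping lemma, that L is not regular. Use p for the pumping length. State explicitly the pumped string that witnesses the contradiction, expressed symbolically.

a^{q(1+k)}

Assume L is regular; let p be its pumping constant.
Let q be a prime with q ≥ p+2 (infinitely many primes exist), and take w = a^q ∈ L with |w| = q ≥ p.
By the pumping lemma, w = xyz with |xy| ≤ p and |y| > 0.
Then y = a^k for some k with 1 ≤ k ≤ p.
Since 1 ≤ k ≤ p, |xz| = q-k. Pump with i = q+1: |xy^{q+1}z| = (q-k)+(q+1)k = q+qk = q(1+k), which is composite (both factors ≥ 2). So xy^{q+1}z = a^{q(1+k)} ∉ L.
This is a contradiction; hence L is not regular.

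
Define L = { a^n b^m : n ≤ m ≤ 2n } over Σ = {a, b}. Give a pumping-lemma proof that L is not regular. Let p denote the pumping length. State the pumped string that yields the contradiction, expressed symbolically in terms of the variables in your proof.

Toward a contradiction, assume L is regular with pumping length p.
Take w = a^p b^p ∈ L (since p ≤ p ≤ 2p), with |w| = 2p ≥ p.
By the pumping lemma, w = xyz with |xy| ≤ p and |y| > 0.
Because |xy| ≤ p and w begins with p copies of a, we have y = a^k with 1 ≤ k ≤ p.
Pump with i = 2: xy^2z = a^{p+k} b^p. Now n = p+k > p = m, so the condition n ≤ m fails. Thus xy^2z ∉ L.
This contradicts the pumping lemma, so L is not regular.

a^{p+k} b^p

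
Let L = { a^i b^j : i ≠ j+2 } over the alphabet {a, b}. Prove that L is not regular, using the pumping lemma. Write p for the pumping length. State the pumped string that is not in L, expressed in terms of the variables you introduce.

Toward a contradiction, assume L is regular with pumping length p.
Choose w = a^p b^{p+p!-2}. Since p ≠ (p+p!-2)+2 = p+p!, w ∈ L; and |w| ≥ p.
The pumping lemma gives a decomposition w = xyz where |xy| ≤ p and |y| > 0.
The first p characters of w are a's, so xy (and hence y) consists only of a's. Write y = a^k, 1 ≤ k ≤ p.
Since 1 ≤ k ≤ p, k divides p!; set t = 1 + p!/k. Then xy^t z has p + (p!/k)·k = p + p! copies of a. Now the a-count is p+p! and (b-count)+2 = (p+p!-2)+2 = p+p!, so i ≠ j+2 fails. So xy^t z = a^{p+p!} b^{p+p!-2} ∉ L.
This contradicts the pumping lemma, so L is not regular.

a^{p+p!} b^{p+p!-2}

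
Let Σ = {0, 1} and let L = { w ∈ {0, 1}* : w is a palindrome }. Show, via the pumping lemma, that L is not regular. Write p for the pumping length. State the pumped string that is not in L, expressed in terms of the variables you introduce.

Assume L is regular; let p be its pumping constant.
Take w = 0^p 1 0^p, a palindrome of length 2p+1 ≥ p.
Write w = xyz as guaranteed by the lemma, with |xy| ≤ p and |y| ≥ 1.
Because |xy| ≤ p and w begins with p copies of 0, we have y = 0^k with 1 ≤ k ≤ p.
Pump with i = 2: xy^2z = 0^{p+k} 1 0^p. Its reverse is 0^p 1 0^{p+k}, which differs from xy^2z since k ≥ 1. So xy^2z is not a palindrome and xy^2z ∉ L.
This is a contradiction; hence L is not regular.

0^{p+k} 1 0^p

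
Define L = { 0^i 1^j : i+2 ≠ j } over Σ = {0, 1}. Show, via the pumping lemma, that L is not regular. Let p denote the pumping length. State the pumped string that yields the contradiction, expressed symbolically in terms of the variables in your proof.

0^{p+p!} 1^{p+p!+2}

Toward a contradiction, assume L is regular with pumping length p.
Choose w = 0^p 1^{p+p!+2}. Since p ≠ (p+p!+2)-2 = p+p!, w ∈ L; and |w| ≥ p.
By the pumping lemma, w = xyz with |xy| ≤ p and |y| ≥ 1.
Since the first p symbols of w are all 0's and |xy| ≤ p, y lies entirely in the leading 0-block: y = 0^k for some k with 1 ≤ k ≤ p.
Since 1 ≤ k ≤ p, k divides p!; set t = 1 + p!/k. Then xy^t z has p + (p!/k)·k = p + p! copies of 0. Now the 0-count is p+p! and (1-count)-2 = (p+p!+2)-2 = p+p!, so i+2 ≠ j fails. So xy^t z = 0^{p+p!} 1^{p+p!+2} ∉ L.
This contradicts the pumping lemma, so L is not regular.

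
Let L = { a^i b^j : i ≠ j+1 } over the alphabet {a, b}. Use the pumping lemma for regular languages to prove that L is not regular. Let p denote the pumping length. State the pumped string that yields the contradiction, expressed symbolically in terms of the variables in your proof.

a^{p+p!} b^{p+p!-1}

Toward a contradiction, assume L is regular with pumping length p.
Choose w = a^p b^{p+p!-1}. Since p ≠ (p+p!-1)+1 = p+p!, w ∈ L; and |w| ≥ p.
Write w = xyz as guaranteed by the lemma, with |xy| ≤ p and |y| ≥ 1.
Since the first p symbols of w are all a's and |xy| ≤ p, y lies entirely in the leading a-block: y = a^k for some k with 1 ≤ k ≤ p.
Since 1 ≤ k ≤ p, k divides p!; set t = 1 + p!/k. Then xy^t z has p + (p!/k)·k = p + p! copies of a. Now the a-count is p+p! and (b-count)+1 = (p+p!-1)+1 = p+p!, so i ≠ j+1 fails. So xy^t z = a^{p+p!} b^{p+p!-1} ∉ L.
Contradiction. Therefore L is not regular.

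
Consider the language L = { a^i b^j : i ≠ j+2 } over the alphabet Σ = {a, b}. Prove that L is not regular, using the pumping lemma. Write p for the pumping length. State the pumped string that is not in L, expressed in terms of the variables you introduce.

a^{p+p!} b^{p+p!-2}

Assume L is regular; let p be its pumping constant.
Choose w = a^p b^{p+p!-2}. Since p ≠ (p+p!-2)+2 = p+p!, w ∈ L; and |w| ≥ p.
By the pumping lemma, w = xyz with |xy| ≤ p and |y| > 0.
The first p characters of w are a's, so xy (and hence y) consists only of a's. Write y = a^k, 1 ≤ k ≤ p.
Since 1 ≤ k ≤ p, k divides p!; set t = 1 + p!/k. Then xy^t z has p + (p!/k)·k = p + p! copies of a. Now the a-count is p+p! and (b-count)+2 = (p+p!-2)+2 = p+p!, so i ≠ j+2 fails. So xy^t z = a^{p+p!} b^{p+p!-2} ∉ L.
This is a contradiction; hence L is not regular.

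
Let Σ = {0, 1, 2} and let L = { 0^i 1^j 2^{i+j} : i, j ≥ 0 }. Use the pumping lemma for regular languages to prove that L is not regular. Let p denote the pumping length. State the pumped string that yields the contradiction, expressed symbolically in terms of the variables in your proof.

0^{p+k} 1^p 2^{2p}

Suppose for contradiction that L is regular, and let p be the pumping length.
Take w = 0^p 1^p 2^{2p} ∈ L (with i=j=p, i+j=2p), |w| = 4p ≥ p.
The pumping lemma gives a decomposition w = xyz where |xy| ≤ p and |y| > 0.
Since the first p symbols of w are all 0's and |xy| ≤ p, y lies entirely in the leading 0-block: y = 0^k for some k with 1 ≤ k ≤ p.
Consider xy^2z = 0^{p+k} 1^p 2^{2p}. Now the 0- and 1-counts sum to 2p+k, but the 2-count is 2p ≠ 2p+k. So xy^2z ∉ L.
This contradicts the pumping lemma, so L is not regular.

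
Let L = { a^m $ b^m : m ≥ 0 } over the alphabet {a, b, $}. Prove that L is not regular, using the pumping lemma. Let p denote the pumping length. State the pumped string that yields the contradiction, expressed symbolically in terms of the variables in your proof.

Assume L is regular; let p be its pumping constant.
Take w = a^p $ b^p ∈ L with |w| = 2p+1 ≥ p.
Write w = xyz as guaranteed by the lemma, with |xy| ≤ p and |y| ≥ 1.
Since the first p symbols of w are all a's and |xy| ≤ p, y lies entirely in the leading a-block: y = a^k for some k with 1 ≤ k ≤ p.
Pump with i = 2: xy^2z = a^{p+k} $ b^p, which would require p+k = p. But k ≥ 1, so xy^2z ∉ L.
This is a contradiction; hence L is not regular.

a^{p+k} $ b^p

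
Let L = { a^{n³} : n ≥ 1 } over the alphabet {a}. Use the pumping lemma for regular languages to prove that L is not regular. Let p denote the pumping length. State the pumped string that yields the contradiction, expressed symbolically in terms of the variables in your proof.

Toward a contradiction, assume L is regular with pumping length p.
Take w = a^{p³} ∈ L with |w| = p³ ≥ p.
Write w = xyz as guaranteed by the lemma, with |xy| ≤ p and |y| ≥ 1.
Then y = a^k for some k with 1 ≤ k ≤ p.
Pump with i = 2: xy^2z = a^{p³+k}. Since 1 ≤ k ≤ p, p³ < p³+k ≤ p³+p < p³+3p²+3p+1 = (p+1)³, so p³+k is not a perfect cube. So xy^2z ∉ L.
This contradicts the pumping lemma, so L is not regular.

a^{p³+k}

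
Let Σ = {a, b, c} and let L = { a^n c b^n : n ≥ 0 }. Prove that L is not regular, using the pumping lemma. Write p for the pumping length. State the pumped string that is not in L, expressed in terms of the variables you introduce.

a^{p+k} c b^p

Assume L is regular. Let p be the pumping length given by the pumping lemma.
Take w = a^p c b^p ∈ L with |w| = 2p+1 ≥ p.
The pumping lemma gives a decomposition w = xyz where |xy| ≤ p and |y| ≥ 1.
The first p characters of w are a's, so xy (and hence y) consists only of a's. Write y = a^k, 1 ≤ k ≤ p.
Pump with i = 2: xy^2z = a^{p+k} c b^p, which would require p+k = p. But k ≥ 1, so xy^2z ∉ L.
Contradiction. Therefore L is not regular.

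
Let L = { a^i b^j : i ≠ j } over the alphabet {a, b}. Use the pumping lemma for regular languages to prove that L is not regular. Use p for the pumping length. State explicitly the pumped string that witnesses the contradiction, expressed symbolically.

Assume L is regular. Let p be the pumping length given by the pumping lemma.
Choose w = a^p b^{p+p!}. Since p ≠ p+p!, w ∈ L; and |w| ≥ p.
By the pumping lemma, w = xyz with |xy| ≤ p and |y| ≥ 1.
Because |xy| ≤ p and w begins with p copies of a, we have y = a^k with 1 ≤ k ≤ p.
Since 1 ≤ k ≤ p, k divides p!; set t = 1 + p!/k. Then xy^t z has p + (p!/k)·k = p + p! copies of a. Now the a-count equals the b-count, so i ≠ j fails. So xy^t z = a^{p+p!} b^{p+p!} ∉ L.
This contradicts the pumping lemma, so L is not regular.

a^{p+p!} b^{p+p!}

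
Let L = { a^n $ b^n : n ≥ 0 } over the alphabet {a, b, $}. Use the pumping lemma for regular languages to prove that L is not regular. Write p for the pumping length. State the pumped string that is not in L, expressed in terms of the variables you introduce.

a^{p+k} $ b^p

Assume L is regular. Let p be the pumping length given by the pumping lemma.
Take w = a^p $ b^p ∈ L with |w| = 2p+1 ≥ p.
By the pumping lemma, w = xyz with |xy| ≤ p and y is nonempty.
The first p characters of w are a's, so xy (and hence y) consists only of a's. Write y = a^k, 1 ≤ k ≤ p.
Pump with i = 2: xy^2z = a^{p+k} $ b^p, which would require p+k = p. But k ≥ 1, so xy^2z ∉ L.
Contradiction. Therefore L is not regular.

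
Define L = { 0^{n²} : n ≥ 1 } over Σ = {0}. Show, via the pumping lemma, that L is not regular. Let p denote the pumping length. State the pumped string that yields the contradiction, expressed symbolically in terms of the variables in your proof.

Assume L is regular; let p be its pumping constant.
Take w = 0^{p²} ∈ L with |w| = p² ≥ p.
Write w = xyz as guaranteed by the lemma, with |xy| ≤ p and |y| > 0.
Then y = 0^k for some k with 1 ≤ k ≤ p.
Pump with i = 2: xy^2z = 0^{p²+k}. Since 1 ≤ k ≤ p, p² < p²+k ≤ p²+p < (p+1)², so p²+k lies strictly between consecutive squares and is not a perfect square. So xy^2z ∉ L.
This is a contradiction; hence L is not regular.

0^{p²+k}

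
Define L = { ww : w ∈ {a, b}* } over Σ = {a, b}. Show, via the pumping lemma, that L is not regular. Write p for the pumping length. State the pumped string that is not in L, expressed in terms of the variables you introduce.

Assume L is regular; let p be its pumping constant.
Take w = a^p b^p a^p b^p = uu where u = a^pb^p; then w ∈ L and |w| = 4p ≥ p.
By the pumping lemma, w = xyz with |xy| ≤ p and |y| ≥ 1.
The first p characters of w are a's, so xy (and hence y) consists only of a's. Write y = a^k, 1 ≤ k ≤ p.
Pump with i = 2: xy^2z = a^{p+k} b^p a^p b^p, of length 4p+k. Suppose this equals vv. The string starts with a and ends with b, so v does too; thus the boundary between the two copies of v is a b→a transition. There is exactly one such transition, at position 2p+k, so |v| = 2p+k and |vv| = 4p+2k ≠ 4p+k since k ≥ 1. So xy^2z ∉ L.
This contradicts the pumping lemma, so L is not regular.

a^{p+k} b^p a^p b^p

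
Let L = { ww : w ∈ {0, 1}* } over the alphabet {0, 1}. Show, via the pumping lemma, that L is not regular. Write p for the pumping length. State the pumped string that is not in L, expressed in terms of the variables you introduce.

Assume L is regular. Let p be the pumping length given by the pumping lemma.
Take w = 0^p 1^p 0^p 1^p = uu where u = 0^p1^p; then w ∈ L and |w| = 4p ≥ p.
Write w = xyz as guaranteed by the lemma, with |xy| ≤ p and y is nonempty.
Because |xy| ≤ p and w begins with p copies of 0, we have y = 0^k with 1 ≤ k ≤ p.
Pump with i = 2: xy^2z = 0^{p+k} 1^p 0^p 1^p, of length 4p+k. Suppose this equals vv. The string starts with 0 and ends with 1, so v does too; thus the boundary between the two copies of v is a 1→0 transition. There is exactly one such transition, at position 2p+k, so |v| = 2p+k and |vv| = 4p+2k ≠ 4p+k since k ≥ 1. So xy^2z ∉ L.
Contradiction. Therefore L is not regular.

0^{p+k} 1^p 0^p 1^p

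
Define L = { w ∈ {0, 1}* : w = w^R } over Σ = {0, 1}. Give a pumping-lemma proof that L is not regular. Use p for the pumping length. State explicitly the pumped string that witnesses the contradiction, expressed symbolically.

0^{p+k} 1 0^p

Assume L is regular; let p be its pumping constant.
Take w = 0^p 1 0^p, a palindrome of length 2p+1 ≥ p.
The pumping lemma gives a decomposition w = xyz where |xy| ≤ p and |y| > 0.
Because |xy| ≤ p and w begins with p copies of 0, we have y = 0^k with 1 ≤ k ≤ p.
Pump with i = 2: xy^2z = 0^{p+k} 1 0^p. Its reverse is 0^p 1 0^{p+k}, which differs from xy^2z since k ≥ 1. So xy^2z is not a palindrome and xy^2z ∉ L.
This contradicts the pumping lemma, so L is not regular.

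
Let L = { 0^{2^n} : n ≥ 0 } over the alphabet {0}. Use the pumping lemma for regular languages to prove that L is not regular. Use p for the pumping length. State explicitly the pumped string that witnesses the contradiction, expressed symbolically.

0^{2^p+k}

Assume L is regular; let p be its pumping constant.
Take w = 0^{2^p} ∈ L with |w| = 2^p ≥ p.
Write w = xyz as guaranteed by the lemma, with |xy| ≤ p and |y| > 0.
Then y = 0^k for some k with 1 ≤ k ≤ p.
Pump with i = 2: xy^2z = 0^{2^p+k}. Since 1 ≤ k ≤ p < 2^p, we have 2^p < 2^p+k < 2^{p+1}, so 2^p+k is not a power of 2. So xy^2z ∉ L.
This is a contradiction; hence L is not regular.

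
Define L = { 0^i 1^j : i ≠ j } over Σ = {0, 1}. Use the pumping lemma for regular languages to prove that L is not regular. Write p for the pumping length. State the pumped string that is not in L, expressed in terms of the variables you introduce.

0^{p+p!} 1^{p+p!}

Toward a contradiction, assume L is regular with pumping length p.
Choose w = 0^p 1^{p+p!}. Since p ≠ p+p!, w ∈ L; and |w| ≥ p.
Write w = xyz as guaranteed by the lemma, with |xy| ≤ p and |y| > 0.
The first p characters of w are 0's, so xy (and hence y) consists only of 0's. Write y = 0^k, 1 ≤ k ≤ p.
Since 1 ≤ k ≤ p, k divides p!; set t = 1 + p!/k. Then xy^t z has p + (p!/k)·k = p + p! copies of 0. Now the 0-count equals the 1-count, so i ≠ j fails. So xy^t z = 0^{p+p!} 1^{p+p!} ∉ L.
Contradiction. Therefore L is not regular.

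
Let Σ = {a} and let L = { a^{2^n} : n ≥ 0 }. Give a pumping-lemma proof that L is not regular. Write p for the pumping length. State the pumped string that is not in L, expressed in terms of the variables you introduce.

Assume L is regular. Let p be the pumping length given by the pumping lemma.
Take w = a^{2^p} ∈ L with |w| = 2^p ≥ p.
By the pumping lemma, w = xyz with |xy| ≤ p and y is nonempty.
Then y = a^k for some k with 1 ≤ k ≤ p.
Pump with i = 2: xy^2z = a^{2^p+k}. Since 1 ≤ k ≤ p < 2^p, we have 2^p < 2^p+k < 2^{p+1}, so 2^p+k is not a power of 2. So xy^2z ∉ L.
This contradicts the pumping lemma, so L is not regular.

a^{2^p+k}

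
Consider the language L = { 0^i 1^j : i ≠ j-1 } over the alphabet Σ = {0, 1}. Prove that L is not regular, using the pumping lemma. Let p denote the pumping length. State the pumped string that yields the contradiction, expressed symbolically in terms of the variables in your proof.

Assume L is regular; let p be its pumping constant.
Choose w = 0^p 1^{p+p!+1}. Since p ≠ (p+p!+1)-1 = p+p!, w ∈ L; and |w| ≥ p.
By the pumping lemma, w = xyz with |xy| ≤ p and |y| > 0.
Because |xy| ≤ p and w begins with p copies of 0, we have y = 0^k with 1 ≤ k ≤ p.
Since 1 ≤ k ≤ p, k divides p!; set t = 1 + p!/k. Then xy^t z has p + (p!/k)·k = p + p! copies of 0. Now the 0-count is p+p! and (1-count)-1 = (p+p!+1)-1 = p+p!, so i ≠ j-1 fails. So xy^t z = 0^{p+p!} 1^{p+p!+1} ∉ L.
This contradicts the pumping lemma, so L is not regular.

0^{p+p!} 1^{p+p!+1}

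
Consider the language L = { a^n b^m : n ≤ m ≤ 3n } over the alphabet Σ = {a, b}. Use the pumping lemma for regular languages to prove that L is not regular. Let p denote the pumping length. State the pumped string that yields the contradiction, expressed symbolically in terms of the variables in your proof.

Suppose for contradiction that L is regular, and let p be the pumping length.
Take w = a^p b^p ∈ L (since p ≤ p ≤ 3p), with |w| = 2p ≥ p.
The pumping lemma gives a decomposition w = xyz where |xy| ≤ p and |y| > 0.
Since the first p symbols of w are all a's and |xy| ≤ p, y lies entirely in the leading a-block: y = a^k for some k with 1 ≤ k ≤ p.
Pump with i = 2: xy^2z = a^{p+k} b^p. Now n = p+k > p = m, so the condition n ≤ m fails. Thus xy^2z ∉ L.
This is a contradiction; hence L is not regular.

a^{p+k} b^p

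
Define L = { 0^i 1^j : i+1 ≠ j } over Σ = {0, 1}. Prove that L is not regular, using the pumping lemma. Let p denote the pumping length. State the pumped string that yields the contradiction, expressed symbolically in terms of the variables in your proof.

0^{p+p!} 1^{p+p!+1}

Suppose for contradiction that L is regular, and let p be the pumping length.
Choose w = 0^p 1^{p+p!+1}. Since p ≠ (p+p!+1)-1 = p+p!, w ∈ L; and |w| ≥ p.
Write w = xyz as guaranteed by the lemma, with |xy| ≤ p and |y| ≥ 1.
Since the first p symbols of w are all 0's and |xy| ≤ p, y lies entirely in the leading 0-block: y = 0^k for some k with 1 ≤ k ≤ p.
Since 1 ≤ k ≤ p, k divides p!; set t = 1 + p!/k. Then xy^t z has p + (p!/k)·k = p + p! copies of 0. Now the 0-count is p+p! and (1-count)-1 = (p+p!+1)-1 = p+p!, so i+1 ≠ j fails. So xy^t z = 0^{p+p!} 1^{p+p!+1} ∉ L.
This contradicts the pumping lemma, so L is not regular.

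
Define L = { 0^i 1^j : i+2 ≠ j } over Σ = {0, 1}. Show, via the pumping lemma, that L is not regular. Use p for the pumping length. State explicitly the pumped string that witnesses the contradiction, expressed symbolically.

0^{p+p!} 1^{p+p!+2}

Toward a contradiction, assume L is regular with pumping length p.
Choose w = 0^p 1^{p+p!+2}. Since p ≠ (p+p!+2)-2 = p+p!, w ∈ L; and |w| ≥ p.
By the pumping lemma, w = xyz with |xy| ≤ p and y is nonempty.
Because |xy| ≤ p and w begins with p copies of 0, we have y = 0^k with 1 ≤ k ≤ p.
Since 1 ≤ k ≤ p, k divides p!; set t = 1 + p!/k. Then xy^t z has p + (p!/k)·k = p + p! copies of 0. Now the 0-count is p+p! and (1-count)-2 = (p+p!+2)-2 = p+p!, so i+2 ≠ j fails. So xy^t z = 0^{p+p!} 1^{p+p!+2} ∉ L.
Contradiction. Therefore L is not regular.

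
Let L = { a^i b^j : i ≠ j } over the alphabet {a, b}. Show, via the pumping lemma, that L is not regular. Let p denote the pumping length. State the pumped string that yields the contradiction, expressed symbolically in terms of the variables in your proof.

a^{p+p!} b^{p+p!}

Toward a contradiction, assume L is regular with pumping length p.
Choose w = a^p b^{p+p!}. Since p ≠ p+p!, w ∈ L; and |w| ≥ p.
By the pumping lemma, w = xyz with |xy| ≤ p and y is nonempty.
Because |xy| ≤ p and w begins with p copies of a, we have y = a^k with 1 ≤ k ≤ p.
Since 1 ≤ k ≤ p, k divides p!; set t = 1 + p!/k. Then xy^t z has p + (p!/k)·k = p + p! copies of a. Now the a-count equals the b-count, so i ≠ j fails. So xy^t z = a^{p+p!} b^{p+p!} ∉ L.
This contradicts the pumping lemma, so L is not regular.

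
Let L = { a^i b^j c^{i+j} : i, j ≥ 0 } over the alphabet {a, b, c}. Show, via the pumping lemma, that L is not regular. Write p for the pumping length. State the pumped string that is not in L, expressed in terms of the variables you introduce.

a^{p+k} b^p c^{2p}

Assume L is regular; let p be its pumping constant.
Take w = a^p b^p c^{2p} ∈ L (with i=j=p, i+j=2p), |w| = 4p ≥ p.
The pumping lemma gives a decomposition w = xyz where |xy| ≤ p and |y| > 0.
The first p characters of w are a's, so xy (and hence y) consists only of a's. Write y = a^k, 1 ≤ k ≤ p.
Consider xy^2z = a^{p+k} b^p c^{2p}. Now the a- and b-counts sum to 2p+k, but the c-count is 2p ≠ 2p+k. So xy^2z ∉ L.
This contradicts the pumping lemma, so L is not regular.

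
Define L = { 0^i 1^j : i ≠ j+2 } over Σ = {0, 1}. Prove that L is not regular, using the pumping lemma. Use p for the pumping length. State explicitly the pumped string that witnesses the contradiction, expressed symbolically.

0^{p+p!} 1^{p+p!-2}

Toward a contradiction, assume L is regular with pumping length p.
Choose w = 0^p 1^{p+p!-2}. Since p ≠ (p+p!-2)+2 = p+p!, w ∈ L; and |w| ≥ p.
By the pumping lemma, w = xyz with |xy| ≤ p and |y| > 0.
Because |xy| ≤ p and w begins with p copies of 0, we have y = 0^k with 1 ≤ k ≤ p.
Since 1 ≤ k ≤ p, k divides p!; set t = 1 + p!/k. Then xy^t z has p + (p!/k)·k = p + p! copies of 0. Now the 0-count is p+p! and (1-count)+2 = (p+p!-2)+2 = p+p!, so i ≠ j+2 fails. So xy^t z = 0^{p+p!} 1^{p+p!-2} ∉ L.
Contradiction. Therefore L is not regular.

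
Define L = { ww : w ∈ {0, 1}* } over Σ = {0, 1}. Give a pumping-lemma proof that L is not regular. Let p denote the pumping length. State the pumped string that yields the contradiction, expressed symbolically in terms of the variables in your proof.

0^{p+k} 1^p 0^p 1^p

Toward a contradiction, assume L is regular with pumping length p.
Take w = 0^p 1^p 0^p 1^p = uu where u = 0^p1^p; then w ∈ L and |w| = 4p ≥ p.
Write w = xyz as guaranteed by the lemma, with |xy| ≤ p and |y| > 0.
Because |xy| ≤ p and w begins with p copies of 0, we have y = 0^k with 1 ≤ k ≤ p.
Pump with i = 2: xy^2z = 0^{p+k} 1^p 0^p 1^p, of length 4p+k. Suppose this equals vv. The string starts with 0 and ends with 1, so v does too; thus the boundary between the two copies of v is a 1→0 transition. There is exactly one such transition, at position 2p+k, so |v| = 2p+k and |vv| = 4p+2k ≠ 4p+k since k ≥ 1. So xy^2z ∉ L.
This contradicts the pumping lemma, so L is not regular.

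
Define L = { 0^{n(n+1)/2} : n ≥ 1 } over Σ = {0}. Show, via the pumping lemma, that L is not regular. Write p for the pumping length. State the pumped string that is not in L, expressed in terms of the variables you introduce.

0^{p(p+1)/2+k}

Assume L is regular. Let p be the pumping length given by the pumping lemma.
Take w = 0^{p(p+1)/2} ∈ L with |w| = p(p+1)/2 ≥ p.
The pumping lemma gives a decomposition w = xyz where |xy| ≤ p and |y| > 0.
Then y = 0^k for some k with 1 ≤ k ≤ p.
Pump with i = 2: xy^2z = 0^{p(p+1)/2+k}. Since 1 ≤ k ≤ p, p(p+1)/2 < p(p+1)/2+k ≤ p(p+1)/2+p < (p+1)(p+2)/2, so p(p+1)/2+k is strictly between consecutive triangular numbers. So xy^2z ∉ L.
Contradiction. Therefore L is not regular.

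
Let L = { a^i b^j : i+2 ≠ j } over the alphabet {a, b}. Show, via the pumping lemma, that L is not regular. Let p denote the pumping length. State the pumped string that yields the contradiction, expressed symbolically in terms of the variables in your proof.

Suppose for contradiction that L is regular, and let p be the pumping length.
Choose w = a^p b^{p+p!+2}. Since p ≠ (p+p!+2)-2 = p+p!, w ∈ L; and |w| ≥ p.
By the pumping lemma, w = xyz with |xy| ≤ p and y is nonempty.
Because |xy| ≤ p and w begins with p copies of a, we have y = a^k with 1 ≤ k ≤ p.
Since 1 ≤ k ≤ p, k divides p!; set t = 1 + p!/k. Then xy^t z has p + (p!/k)·k = p + p! copies of a. Now the a-count is p+p! and (b-count)-2 = (p+p!+2)-2 = p+p!, so i+2 ≠ j fails. So xy^t z = a^{p+p!} b^{p+p!+2} ∉ L.
This contradicts the pumping lemma, so L is not regular.

a^{p+p!} b^{p+p!+2}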